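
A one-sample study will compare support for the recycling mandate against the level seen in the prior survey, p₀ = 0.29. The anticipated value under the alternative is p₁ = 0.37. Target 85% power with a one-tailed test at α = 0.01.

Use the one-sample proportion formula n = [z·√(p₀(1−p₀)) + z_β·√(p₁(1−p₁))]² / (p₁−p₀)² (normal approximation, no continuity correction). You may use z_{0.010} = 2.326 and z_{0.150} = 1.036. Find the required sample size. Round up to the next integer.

n = 379

n = [z_α·√(p₀q₀) + z_β·√(p₁q₁)]² / (p₁ − p₀)²
  = [2.326·√(0.29·0.71) + 1.036·√(0.37·0.63)]² / (0.08)²
  = [2.326·0.4538 + 1.036·0.4828]² / 0.0064
  = [1.5556]² / 0.0064
  = 378.13
Round up → n = 379.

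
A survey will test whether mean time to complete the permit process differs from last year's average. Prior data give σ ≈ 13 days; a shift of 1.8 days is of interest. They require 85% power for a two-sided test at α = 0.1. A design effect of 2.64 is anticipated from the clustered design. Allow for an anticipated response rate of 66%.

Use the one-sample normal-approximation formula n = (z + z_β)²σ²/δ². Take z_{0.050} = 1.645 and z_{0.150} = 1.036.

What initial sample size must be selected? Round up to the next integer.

n = (z_{α/2} + z_β)² · σ² / δ²
  = (1.645 + 1.036)² · 13² / 1.8²
  = 7.1878 · 169 / 3.24
  = 374.92
Design effect: 2.64 × 374.92 = 989.78.
Adjust for 66% response: 989.78 / 0.66 = 1499.67.
Round up → n = 1500.

n = 1500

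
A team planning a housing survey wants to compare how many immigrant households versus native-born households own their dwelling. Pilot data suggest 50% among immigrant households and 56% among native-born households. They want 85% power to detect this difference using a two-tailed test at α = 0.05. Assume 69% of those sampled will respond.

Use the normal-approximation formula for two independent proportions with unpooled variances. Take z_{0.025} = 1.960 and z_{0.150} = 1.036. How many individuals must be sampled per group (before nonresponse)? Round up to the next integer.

n = 1794 per group

n = (z_{α/2} + z_β)² · [p₁(1−p₁) + p₂(1−p₂)] / (p₁ − p₂)²
  = (1.960 + 1.036)² · (0.50·0.50 + 0.56·0.44) / (-0.06)²
  = (2.996)² · (0.2500 + 0.2464) / 0.0036
  = 8.9760 · 0.4964 / 0.0036
  = 1237.69
Adjust for 69% response: 1237.69 / 0.69 = 1793.76.
Round up → n = 1794 per group.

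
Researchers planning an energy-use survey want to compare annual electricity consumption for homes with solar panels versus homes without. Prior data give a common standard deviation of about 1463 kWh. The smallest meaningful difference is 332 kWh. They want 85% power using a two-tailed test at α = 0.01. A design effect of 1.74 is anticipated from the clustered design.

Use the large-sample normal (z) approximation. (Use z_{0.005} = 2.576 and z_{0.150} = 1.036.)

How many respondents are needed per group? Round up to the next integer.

n = (z_{α/2} + z_β)² · (σ₁² + σ₂²) / δ²
  = (2.576 + 1.036)² · (2·1463² = 4280738) / 332²
  = 13.0465 · 4280738 / 110224
  = 506.68
Design effect: 1.74 × 506.68 = 881.63.
Round up → n = 882 per group.

n = 882 per group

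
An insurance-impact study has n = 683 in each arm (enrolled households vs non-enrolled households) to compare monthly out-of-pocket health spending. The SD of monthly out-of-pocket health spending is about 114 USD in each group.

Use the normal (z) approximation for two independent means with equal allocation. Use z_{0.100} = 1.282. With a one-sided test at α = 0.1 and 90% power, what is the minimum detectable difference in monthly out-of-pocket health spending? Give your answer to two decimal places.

Minimum detectable difference ≈ 15.82 USD

δ = (z_α + z_β) · √((σ₁²+σ₂²)/n)
  = (1.282 + 1.282) · √(25992/683)
  = 2.564 · √38.0556
  = 2.564 · 6.1689
  = 15.8171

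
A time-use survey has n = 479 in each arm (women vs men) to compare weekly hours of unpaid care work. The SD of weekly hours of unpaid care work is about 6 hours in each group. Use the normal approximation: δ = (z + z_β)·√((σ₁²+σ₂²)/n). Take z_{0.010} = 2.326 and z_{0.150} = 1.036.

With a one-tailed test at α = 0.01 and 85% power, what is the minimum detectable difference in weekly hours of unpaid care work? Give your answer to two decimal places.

Minimum detectable difference ≈ 1.30 hours

δ = (z_α + z_β) · √((σ₁²+σ₂²)/n)
  = (2.326 + 1.036) · √(72/479)
  = 3.362 · √0.15031
  = 3.362 · 0.3877
  = 1.3035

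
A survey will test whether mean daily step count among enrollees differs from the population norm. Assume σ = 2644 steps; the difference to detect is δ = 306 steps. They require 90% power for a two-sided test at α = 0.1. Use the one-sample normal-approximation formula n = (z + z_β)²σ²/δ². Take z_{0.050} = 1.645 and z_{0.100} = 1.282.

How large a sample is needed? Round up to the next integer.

n = 640

n = (z_{α/2} + z_β)² · σ² / δ²
  = (1.645 + 1.282)² · 2644² / 306²
  = 8.5673 · 6990736 / 93636
  = 639.63
Round up → n = 640.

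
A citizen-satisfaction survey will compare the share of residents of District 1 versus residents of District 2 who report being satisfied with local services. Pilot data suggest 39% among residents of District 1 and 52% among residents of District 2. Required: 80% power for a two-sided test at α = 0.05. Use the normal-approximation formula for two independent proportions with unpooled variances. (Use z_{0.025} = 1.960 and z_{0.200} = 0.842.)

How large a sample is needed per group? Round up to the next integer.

n = 227 per group

n = (z_{α/2} + z_β)² · [p₁(1−p₁) + p₂(1−p₂)] / (p₁ − p₂)²
  = (1.960 + 0.842)² · (0.39·0.61 + 0.52·0.48) / (-0.13)²
  = (2.802)² · (0.2379 + 0.2496) / 0.0169
  = 7.8512 · 0.4875 / 0.0169
  = 226.48
Round up → n = 227 per group.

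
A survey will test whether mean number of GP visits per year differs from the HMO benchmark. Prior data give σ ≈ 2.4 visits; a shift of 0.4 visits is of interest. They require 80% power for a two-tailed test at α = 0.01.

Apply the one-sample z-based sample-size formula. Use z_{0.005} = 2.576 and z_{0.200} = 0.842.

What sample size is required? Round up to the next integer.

n = (z_{α/2} + z_β)² · σ² / δ²
  = (2.576 + 0.842)² · 2.4² / 0.4²
  = 11.6827 · 5.76 / 0.16
  = 420.58
Round up → n = 421.

n = 421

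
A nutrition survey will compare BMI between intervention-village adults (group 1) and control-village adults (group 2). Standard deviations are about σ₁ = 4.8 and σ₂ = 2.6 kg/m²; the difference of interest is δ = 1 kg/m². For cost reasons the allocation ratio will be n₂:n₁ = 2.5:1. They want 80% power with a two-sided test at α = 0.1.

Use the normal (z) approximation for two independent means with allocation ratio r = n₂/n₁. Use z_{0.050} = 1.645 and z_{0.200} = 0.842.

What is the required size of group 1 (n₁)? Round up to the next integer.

n₁ = (z_{α/2} + z_β)² · (σ₁² + σ₂²/r) / δ²
   = (1.645 + 0.842)² · (4.8² + 2.6²/2.5) / 1²
   = 6.1852 · (23.04 + 2.704) / 1
   = 6.1852 · 25.744 / 1
   = 159.23
Round up → n₁ = 160; n₂ = r·n₁ = 2.5 × 160 = 400.

n₁ = 160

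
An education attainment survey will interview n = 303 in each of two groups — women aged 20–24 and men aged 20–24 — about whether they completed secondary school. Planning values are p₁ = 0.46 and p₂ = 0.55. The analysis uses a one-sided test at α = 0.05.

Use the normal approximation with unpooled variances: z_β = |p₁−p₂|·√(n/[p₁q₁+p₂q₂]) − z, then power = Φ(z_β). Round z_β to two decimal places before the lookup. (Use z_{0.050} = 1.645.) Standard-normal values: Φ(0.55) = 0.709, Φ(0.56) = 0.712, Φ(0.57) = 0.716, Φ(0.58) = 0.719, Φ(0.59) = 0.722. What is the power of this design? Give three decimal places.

z_β = |p₁−p₂|·√(n/[p₁q₁+p₂q₂]) − z_α
    = 0.09 · √(303/0.4959) − 1.645
    = 0.09 · 24.7186 − 1.645
    = 2.2247 − 1.645 = 0.5797 → 0.58
Power = Φ(0.58) = 0.719.

Power ≈ 0.719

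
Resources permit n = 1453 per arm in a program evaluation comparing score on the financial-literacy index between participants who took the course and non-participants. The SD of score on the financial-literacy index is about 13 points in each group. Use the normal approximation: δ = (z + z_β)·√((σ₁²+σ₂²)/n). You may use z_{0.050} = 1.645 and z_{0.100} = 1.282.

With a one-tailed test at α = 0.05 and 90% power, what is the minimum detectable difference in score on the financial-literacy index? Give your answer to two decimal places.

δ = (z_α + z_β) · √((σ₁²+σ₂²)/n)
  = (1.645 + 1.282) · √(338/1453)
  = 2.927 · √0.23262
  = 2.927 · 0.4823
  = 1.4117

Minimum detectable difference ≈ 1.41 points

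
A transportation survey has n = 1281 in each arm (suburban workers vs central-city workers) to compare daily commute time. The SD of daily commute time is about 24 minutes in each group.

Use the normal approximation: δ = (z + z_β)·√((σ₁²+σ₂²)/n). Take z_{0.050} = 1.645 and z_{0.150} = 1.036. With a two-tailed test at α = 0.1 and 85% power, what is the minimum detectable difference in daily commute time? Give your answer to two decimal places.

δ = (z_{α/2} + z_β) · √((σ₁²+σ₂²)/n)
  = (1.645 + 1.036) · √(1152/1281)
  = 2.681 · √0.8993
  = 2.681 · 0.9483
  = 2.5424

Minimum detectable difference ≈ 2.54 minutes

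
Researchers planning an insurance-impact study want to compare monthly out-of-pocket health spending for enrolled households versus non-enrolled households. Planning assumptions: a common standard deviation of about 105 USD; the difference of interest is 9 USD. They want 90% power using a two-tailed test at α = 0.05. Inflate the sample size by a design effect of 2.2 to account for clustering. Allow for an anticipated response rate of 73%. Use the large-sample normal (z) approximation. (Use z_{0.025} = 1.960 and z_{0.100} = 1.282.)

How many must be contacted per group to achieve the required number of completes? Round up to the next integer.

n = (z_{α/2} + z_β)² · (σ₁² + σ₂²) / δ²
  = (1.960 + 1.282)² · (2·105² = 22050) / 9²
  = 10.5106 · 22050 / 81
  = 2861.21
Design effect: 2.2 × 2861.21 = 6294.66.
Adjust for 73% response: 6294.66 / 0.73 = 8622.82.
Round up → n = 8623 per group.

n = 8623 per group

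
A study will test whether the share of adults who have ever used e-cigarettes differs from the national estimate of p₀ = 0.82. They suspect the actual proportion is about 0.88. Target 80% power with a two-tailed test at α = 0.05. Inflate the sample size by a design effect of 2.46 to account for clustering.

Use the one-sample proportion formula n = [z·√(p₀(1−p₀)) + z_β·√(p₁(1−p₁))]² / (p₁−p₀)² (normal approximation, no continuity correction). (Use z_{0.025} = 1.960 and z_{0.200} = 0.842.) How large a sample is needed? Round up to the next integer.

n = 721

n = [z_{α/2}·√(p₀q₀) + z_β·√(p₁q₁)]² / (p₁ − p₀)²
  = [1.960·√(0.82·0.18) + 0.842·√(0.88·0.12)]² / (0.06)²
  = [1.960·0.3842 + 0.842·0.3250]² / 0.0036
  = [1.0266]² / 0.0036
  = 292.77
Design effect: 2.46 × 292.77 = 720.21.
Round up → n = 721.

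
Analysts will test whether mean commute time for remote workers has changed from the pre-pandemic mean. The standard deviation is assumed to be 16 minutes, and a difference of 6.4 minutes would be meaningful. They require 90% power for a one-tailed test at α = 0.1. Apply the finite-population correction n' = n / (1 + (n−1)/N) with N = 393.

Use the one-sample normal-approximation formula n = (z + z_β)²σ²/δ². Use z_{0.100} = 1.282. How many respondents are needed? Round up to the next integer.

n = (z_α + z_β)² · σ² / δ²
  = (1.282 + 1.282)² · 16² / 6.4²
  = 6.5741 · 256 / 40.96
  = 41.09
Finite-population correction (N = 393): 41.09 / (1 + (41.09 − 1)/393) = 37.28.
Round up → n = 38.

n = 38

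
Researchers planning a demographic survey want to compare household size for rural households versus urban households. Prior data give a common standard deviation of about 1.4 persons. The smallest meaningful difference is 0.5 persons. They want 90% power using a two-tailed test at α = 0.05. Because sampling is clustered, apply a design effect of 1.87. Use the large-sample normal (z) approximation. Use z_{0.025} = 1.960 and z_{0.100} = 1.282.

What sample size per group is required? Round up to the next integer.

n = 309 per group

n = (z_{α/2} + z_β)² · (σ₁² + σ₂²) / δ²
  = (1.960 + 1.282)² · (2·1.4² = 3.92) / 0.5²
  = 10.5106 · 3.92 / 0.25
  = 164.81
Design effect: 1.87 × 164.81 = 308.19.
Round up → n = 309 per group.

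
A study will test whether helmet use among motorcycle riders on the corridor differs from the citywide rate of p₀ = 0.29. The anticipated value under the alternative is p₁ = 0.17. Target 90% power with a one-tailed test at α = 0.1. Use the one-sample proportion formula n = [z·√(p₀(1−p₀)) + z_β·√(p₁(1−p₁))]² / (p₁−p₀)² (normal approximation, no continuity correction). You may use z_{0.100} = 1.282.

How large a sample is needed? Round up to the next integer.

n = 79

n = [z_α·√(p₀q₀) + z_β·√(p₁q₁)]² / (p₁ − p₀)²
  = [1.282·√(0.29·0.71) + 1.282·√(0.17·0.83)]² / (-0.12)²
  = [1.282·0.4538 + 1.282·0.3756]² / 0.0144
  = [1.0633]² / 0.0144
  = 78.51
Round up → n = 79.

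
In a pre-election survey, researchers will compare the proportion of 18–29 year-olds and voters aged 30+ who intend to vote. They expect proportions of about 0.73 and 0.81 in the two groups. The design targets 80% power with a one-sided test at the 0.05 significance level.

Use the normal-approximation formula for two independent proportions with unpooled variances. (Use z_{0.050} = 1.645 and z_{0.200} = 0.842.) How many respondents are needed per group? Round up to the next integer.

n = (z_α + z_β)² · [p₁(1−p₁) + p₂(1−p₂)] / (p₁ − p₂)²
  = (1.645 + 0.842)² · (0.73·0.27 + 0.81·0.19) / (-0.08)²
  = (2.487)² · (0.1971 + 0.1539) / 0.0064
  = 6.1852 · 0.3510 / 0.0064
  = 339.22
Round up → n = 340 per group.

n = 340 per group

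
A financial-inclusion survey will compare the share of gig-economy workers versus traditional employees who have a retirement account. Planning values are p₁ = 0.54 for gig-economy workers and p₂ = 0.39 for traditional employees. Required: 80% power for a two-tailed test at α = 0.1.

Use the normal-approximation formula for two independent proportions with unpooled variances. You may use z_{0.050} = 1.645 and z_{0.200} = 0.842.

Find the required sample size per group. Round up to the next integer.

n = 134 per group

n = (z_{α/2} + z_β)² · [p₁(1−p₁) + p₂(1−p₂)] / (p₁ − p₂)²
  = (1.645 + 0.842)² · (0.54·0.46 + 0.39·0.61) / (0.15)²
  = (2.487)² · (0.2484 + 0.2379) / 0.0225
  = 6.1852 · 0.4863 / 0.0225
  = 133.68
Round up → n = 134 per group.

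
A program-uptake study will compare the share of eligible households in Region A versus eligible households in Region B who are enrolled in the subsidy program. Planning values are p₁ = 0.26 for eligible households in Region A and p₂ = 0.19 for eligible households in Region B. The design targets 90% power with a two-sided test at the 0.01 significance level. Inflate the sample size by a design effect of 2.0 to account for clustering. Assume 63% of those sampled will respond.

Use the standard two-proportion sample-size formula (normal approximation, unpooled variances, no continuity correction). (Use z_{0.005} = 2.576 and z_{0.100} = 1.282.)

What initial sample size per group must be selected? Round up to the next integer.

n = 3340 per group

n = (z_{α/2} + z_β)² · [p₁(1−p₁) + p₂(1−p₂)] / (p₁ − p₂)²
  = (2.576 + 1.282)² · (0.26·0.74 + 0.19·0.81) / (0.07)²
  = (3.858)² · (0.1924 + 0.1539) / 0.0049
  = 14.8842 · 0.3463 / 0.0049
  = 1051.92
Design effect: 2.0 × 1051.92 = 2103.83.
Adjust for 63% response: 2103.83 / 0.63 = 3339.41.
Round up → n = 3340 per group.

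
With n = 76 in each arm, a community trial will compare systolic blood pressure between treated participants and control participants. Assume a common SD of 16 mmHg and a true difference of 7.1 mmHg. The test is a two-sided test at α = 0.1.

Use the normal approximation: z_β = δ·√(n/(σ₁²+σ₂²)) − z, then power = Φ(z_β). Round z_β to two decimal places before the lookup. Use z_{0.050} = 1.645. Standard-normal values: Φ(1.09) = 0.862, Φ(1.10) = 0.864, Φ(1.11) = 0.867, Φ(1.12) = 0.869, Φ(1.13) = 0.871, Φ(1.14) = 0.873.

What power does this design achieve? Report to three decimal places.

Power ≈ 0.862

z_β = δ·√(n/(σ₁²+σ₂²)) − z_{α/2}
    = 7.1 · √(76/512) − 1.645
    = 7.1 · 0.38528 − 1.645
    = 2.7355 − 1.645 = 1.0905 → 1.09
Power = Φ(1.09) = 0.862.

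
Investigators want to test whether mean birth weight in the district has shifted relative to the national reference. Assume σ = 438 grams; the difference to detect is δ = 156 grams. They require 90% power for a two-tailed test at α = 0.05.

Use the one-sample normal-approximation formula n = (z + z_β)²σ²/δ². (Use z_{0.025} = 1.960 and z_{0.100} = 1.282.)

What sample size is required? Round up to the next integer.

n = 83

n = (z_{α/2} + z_β)² · σ² / δ²
  = (1.960 + 1.282)² · 438² / 156²
  = 10.5106 · 191844 / 24336
  = 82.86
Round up → n = 83.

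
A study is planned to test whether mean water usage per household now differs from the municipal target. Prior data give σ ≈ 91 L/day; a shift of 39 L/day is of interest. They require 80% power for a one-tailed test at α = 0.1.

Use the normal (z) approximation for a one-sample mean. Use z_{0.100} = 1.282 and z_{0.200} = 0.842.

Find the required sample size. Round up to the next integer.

n = 25

n = (z_α + z_β)² · σ² / δ²
  = (1.282 + 0.842)² · 91² / 39²
  = 4.5114 · 8281 / 1521
  = 24.56
Round up → n = 25.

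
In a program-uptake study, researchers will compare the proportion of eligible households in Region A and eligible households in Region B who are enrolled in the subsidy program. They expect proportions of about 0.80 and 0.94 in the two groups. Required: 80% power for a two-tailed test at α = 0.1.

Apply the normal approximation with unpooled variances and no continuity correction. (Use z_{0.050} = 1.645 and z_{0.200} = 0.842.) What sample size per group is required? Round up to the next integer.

n = (z_{α/2} + z_β)² · [p₁(1−p₁) + p₂(1−p₂)] / (p₁ − p₂)²
  = (1.645 + 0.842)² · (0.80·0.20 + 0.94·0.06) / (-0.14)²
  = (2.487)² · (0.1600 + 0.0564) / 0.0196
  = 6.1852 · 0.2164 / 0.0196
  = 68.29
Round up → n = 69 per group.

n = 69 per group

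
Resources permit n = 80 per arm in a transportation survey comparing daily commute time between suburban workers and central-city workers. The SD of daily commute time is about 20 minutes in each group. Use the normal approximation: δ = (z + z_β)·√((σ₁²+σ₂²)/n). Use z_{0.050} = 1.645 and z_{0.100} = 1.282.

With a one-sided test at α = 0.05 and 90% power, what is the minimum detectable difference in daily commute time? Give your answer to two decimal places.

Minimum detectable difference ≈ 9.26 minutes

δ = (z_α + z_β) · √((σ₁²+σ₂²)/n)
  = (1.645 + 1.282) · √(800/80)
  = 2.927 · √10
  = 2.927 · 3.1623
  = 9.2560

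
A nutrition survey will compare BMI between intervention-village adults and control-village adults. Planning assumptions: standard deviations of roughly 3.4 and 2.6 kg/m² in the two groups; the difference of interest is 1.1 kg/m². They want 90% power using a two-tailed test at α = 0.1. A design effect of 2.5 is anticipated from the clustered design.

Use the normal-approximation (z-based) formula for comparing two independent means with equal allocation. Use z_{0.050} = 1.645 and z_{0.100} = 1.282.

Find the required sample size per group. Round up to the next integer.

n = 325 per group

n = (z_{α/2} + z_β)² · (σ₁² + σ₂²) / δ²
  = (1.645 + 1.282)² · (3.4² + 2.6² = 18.32) / 1.1²
  = 8.5673 · 18.32 / 1.21
  = 129.71
Design effect: 2.5 × 129.71 = 324.28.
Round up → n = 325 per group.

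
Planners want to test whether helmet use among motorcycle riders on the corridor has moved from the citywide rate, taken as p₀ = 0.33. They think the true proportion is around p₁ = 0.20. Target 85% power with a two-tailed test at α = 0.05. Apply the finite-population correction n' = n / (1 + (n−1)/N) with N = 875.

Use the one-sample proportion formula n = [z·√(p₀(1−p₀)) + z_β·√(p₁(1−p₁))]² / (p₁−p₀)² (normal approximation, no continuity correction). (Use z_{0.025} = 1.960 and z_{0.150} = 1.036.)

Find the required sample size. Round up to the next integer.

n = 95

n = [z_{α/2}·√(p₀q₀) + z_β·√(p₁q₁)]² / (p₁ − p₀)²
  = [1.960·√(0.33·0.67) + 1.036·√(0.20·0.80)]² / (-0.13)²
  = [1.960·0.4702 + 1.036·0.4000]² / 0.0169
  = [1.3360]² / 0.0169
  = 105.62
Finite-population correction (N = 875): 105.62 / (1 + (105.62 − 1)/875) = 94.34.
Round up → n = 95.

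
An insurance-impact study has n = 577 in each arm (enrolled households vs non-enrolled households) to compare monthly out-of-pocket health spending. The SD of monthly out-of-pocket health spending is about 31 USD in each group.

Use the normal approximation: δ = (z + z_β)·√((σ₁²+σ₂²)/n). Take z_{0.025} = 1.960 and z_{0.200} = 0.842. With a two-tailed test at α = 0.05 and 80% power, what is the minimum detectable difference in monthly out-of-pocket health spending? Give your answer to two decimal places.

δ = (z_{α/2} + z_β) · √((σ₁²+σ₂²)/n)
  = (1.960 + 0.842) · √(1922/577)
  = 2.802 · √3.331
  = 2.802 · 1.8251
  = 5.1140

Minimum detectable difference ≈ 5.11 USD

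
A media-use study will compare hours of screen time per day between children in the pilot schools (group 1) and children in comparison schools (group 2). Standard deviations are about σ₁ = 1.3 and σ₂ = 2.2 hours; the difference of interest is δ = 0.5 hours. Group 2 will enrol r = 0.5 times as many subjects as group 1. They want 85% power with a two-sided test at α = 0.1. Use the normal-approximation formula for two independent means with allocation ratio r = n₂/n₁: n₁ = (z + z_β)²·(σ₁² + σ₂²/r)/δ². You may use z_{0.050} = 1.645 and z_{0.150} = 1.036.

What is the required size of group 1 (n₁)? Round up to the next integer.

n₁ = (z_{α/2} + z_β)² · (σ₁² + σ₂²/r) / δ²
   = (1.645 + 1.036)² · (1.3² + 2.2²/0.5) / 0.5²
   = 7.1878 · (1.69 + 9.68) / 0.25
   = 7.1878 · 11.37 / 0.25
   = 326.90
Round up → n₁ = 327; n₂ = r·n₁ = 0.5 × 327 = 164.

n₁ = 327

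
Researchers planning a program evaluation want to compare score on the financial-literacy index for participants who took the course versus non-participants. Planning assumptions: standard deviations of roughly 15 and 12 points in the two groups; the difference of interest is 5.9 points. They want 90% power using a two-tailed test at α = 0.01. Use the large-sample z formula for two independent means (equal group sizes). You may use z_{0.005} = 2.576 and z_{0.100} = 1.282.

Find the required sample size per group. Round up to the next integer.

n = 158 per group

n = (z_{α/2} + z_β)² · (σ₁² + σ₂²) / δ²
  = (2.576 + 1.282)² · (15² + 12² = 369) / 5.9²
  = 14.8842 · 369 / 34.81
  = 157.78
Round up → n = 158 per group.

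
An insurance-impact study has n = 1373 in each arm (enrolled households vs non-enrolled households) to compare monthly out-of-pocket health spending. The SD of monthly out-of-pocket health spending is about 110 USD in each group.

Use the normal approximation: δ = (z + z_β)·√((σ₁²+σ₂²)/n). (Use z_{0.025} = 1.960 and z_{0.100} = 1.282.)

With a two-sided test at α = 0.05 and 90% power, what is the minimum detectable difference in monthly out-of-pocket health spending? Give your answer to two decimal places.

Minimum detectable difference ≈ 13.61 USD

δ = (z_{α/2} + z_β) · √((σ₁²+σ₂²)/n)
  = (1.960 + 1.282) · √(24200/1373)
  = 3.242 · √17.6256
  = 3.242 · 4.1983
  = 13.6109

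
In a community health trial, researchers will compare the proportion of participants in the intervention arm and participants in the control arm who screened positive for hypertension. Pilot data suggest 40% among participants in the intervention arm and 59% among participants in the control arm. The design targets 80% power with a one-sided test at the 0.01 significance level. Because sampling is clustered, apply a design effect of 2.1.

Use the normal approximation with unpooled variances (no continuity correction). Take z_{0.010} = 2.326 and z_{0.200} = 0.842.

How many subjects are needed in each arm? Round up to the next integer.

n = 282 per group

n = (z_α + z_β)² · [p₁(1−p₁) + p₂(1−p₂)] / (p₁ − p₂)²
  = (2.326 + 0.842)² · (0.40·0.60 + 0.59·0.41) / (-0.19)²
  = (3.168)² · (0.2400 + 0.2419) / 0.0361
  = 10.0362 · 0.4819 / 0.0361
  = 133.97
Design effect: 2.1 × 133.97 = 281.35.
Round up → n = 282 per group.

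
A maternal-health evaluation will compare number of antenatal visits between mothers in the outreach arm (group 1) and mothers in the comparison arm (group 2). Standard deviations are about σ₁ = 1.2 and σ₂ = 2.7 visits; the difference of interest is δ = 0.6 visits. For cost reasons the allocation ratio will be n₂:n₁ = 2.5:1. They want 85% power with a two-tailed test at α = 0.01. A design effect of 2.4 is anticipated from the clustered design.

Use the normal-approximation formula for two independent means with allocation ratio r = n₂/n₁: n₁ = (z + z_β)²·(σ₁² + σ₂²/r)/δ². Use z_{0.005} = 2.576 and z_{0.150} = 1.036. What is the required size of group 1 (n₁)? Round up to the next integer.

n₁ = 379

n₁ = (z_{α/2} + z_β)² · (σ₁² + σ₂²/r) / δ²
   = (2.576 + 1.036)² · (1.2² + 2.7²/2.5) / 0.6²
   = 13.0465 · (1.44 + 2.916) / 0.36
   = 13.0465 · 4.356 / 0.36
   = 157.86
Design effect: 2.4 × 157.86 = 378.87.
Round up → n₁ = 379; n₂ = r·n₁ = 2.5 × 379 = 948.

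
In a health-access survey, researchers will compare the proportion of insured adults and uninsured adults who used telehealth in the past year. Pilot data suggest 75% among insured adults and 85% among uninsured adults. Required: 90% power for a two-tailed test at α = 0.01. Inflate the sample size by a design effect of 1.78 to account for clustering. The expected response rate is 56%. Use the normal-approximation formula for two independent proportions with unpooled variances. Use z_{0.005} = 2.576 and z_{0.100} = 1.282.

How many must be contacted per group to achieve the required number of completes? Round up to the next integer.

n = (z_{α/2} + z_β)² · [p₁(1−p₁) + p₂(1−p₂)] / (p₁ − p₂)²
  = (2.576 + 1.282)² · (0.75·0.25 + 0.85·0.15) / (-0.10)²
  = (3.858)² · (0.1875 + 0.1275) / 0.0100
  = 14.8842 · 0.3150 / 0.0100
  = 468.85
Design effect: 1.78 × 468.85 = 834.56.
Adjust for 56% response: 834.56 / 0.56 = 1490.28.
Round up → n = 1491 per group.

n = 1491 per group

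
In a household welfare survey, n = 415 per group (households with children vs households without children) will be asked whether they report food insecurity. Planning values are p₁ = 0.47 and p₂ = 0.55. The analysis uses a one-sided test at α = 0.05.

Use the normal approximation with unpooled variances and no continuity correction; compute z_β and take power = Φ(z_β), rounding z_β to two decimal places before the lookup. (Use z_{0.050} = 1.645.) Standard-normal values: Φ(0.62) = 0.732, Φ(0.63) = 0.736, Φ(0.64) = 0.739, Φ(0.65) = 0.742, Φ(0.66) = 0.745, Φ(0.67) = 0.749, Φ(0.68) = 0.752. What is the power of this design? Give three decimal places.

Power ≈ 0.749

z_β = |p₁−p₂|·√(n/[p₁q₁+p₂q₂]) − z_α
    = 0.08 · √(415/0.4966) − 1.645
    = 0.08 · 28.9082 − 1.645
    = 2.3127 − 1.645 = 0.6677 → 0.67
Power = Φ(0.67) = 0.749.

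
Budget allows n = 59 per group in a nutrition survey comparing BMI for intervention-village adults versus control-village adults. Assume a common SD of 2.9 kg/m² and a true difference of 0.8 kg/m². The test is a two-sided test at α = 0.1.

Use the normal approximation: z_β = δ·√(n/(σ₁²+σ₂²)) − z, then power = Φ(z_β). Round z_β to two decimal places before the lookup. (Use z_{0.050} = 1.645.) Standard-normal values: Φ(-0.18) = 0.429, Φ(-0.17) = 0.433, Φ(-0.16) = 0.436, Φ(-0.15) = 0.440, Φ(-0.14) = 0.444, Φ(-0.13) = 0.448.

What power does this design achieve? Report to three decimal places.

Power ≈ 0.440

z_β = δ·√(n/(σ₁²+σ₂²)) − z_{α/2}
    = 0.8 · √(59/16.82) − 1.645
    = 0.8 · 1.87289 − 1.645
    = 1.4983 − 1.645 = -0.1467 → -0.15
Power = Φ(-0.15) = 0.440.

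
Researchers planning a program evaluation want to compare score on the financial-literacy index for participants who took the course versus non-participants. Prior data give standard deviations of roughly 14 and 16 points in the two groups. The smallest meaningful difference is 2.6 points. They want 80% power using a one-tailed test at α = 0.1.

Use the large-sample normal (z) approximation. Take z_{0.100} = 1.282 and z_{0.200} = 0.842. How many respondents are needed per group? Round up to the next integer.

n = (z_α + z_β)² · (σ₁² + σ₂²) / δ²
  = (1.282 + 0.842)² · (14² + 16² = 452) / 2.6²
  = 4.5114 · 452 / 6.76
  = 301.65
Round up → n = 302 per group.

n = 302 per group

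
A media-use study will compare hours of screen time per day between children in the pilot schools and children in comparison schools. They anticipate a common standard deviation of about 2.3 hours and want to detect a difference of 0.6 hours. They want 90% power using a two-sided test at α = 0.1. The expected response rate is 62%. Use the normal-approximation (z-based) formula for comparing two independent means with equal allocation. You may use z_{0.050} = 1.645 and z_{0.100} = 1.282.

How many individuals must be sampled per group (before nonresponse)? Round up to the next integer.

n = 407 per group

n = (z_{α/2} + z_β)² · (σ₁² + σ₂²) / δ²
  = (1.645 + 1.282)² · (2·2.3² = 10.58) / 0.6²
  = 8.5673 · 10.58 / 0.36
  = 251.78
Adjust for 62% response: 251.78 / 0.62 = 406.10.
Round up → n = 407 per group.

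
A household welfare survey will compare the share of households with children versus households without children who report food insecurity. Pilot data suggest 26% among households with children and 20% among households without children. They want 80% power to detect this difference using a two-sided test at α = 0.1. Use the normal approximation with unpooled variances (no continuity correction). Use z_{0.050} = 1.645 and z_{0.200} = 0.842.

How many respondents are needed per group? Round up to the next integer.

n = 606 per group

n = (z_{α/2} + z_β)² · [p₁(1−p₁) + p₂(1−p₂)] / (p₁ − p₂)²
  = (1.645 + 0.842)² · (0.26·0.74 + 0.20·0.80) / (0.06)²
  = (2.487)² · (0.1924 + 0.1600) / 0.0036
  = 6.1852 · 0.3524 / 0.0036
  = 605.46
Round up → n = 606 per group.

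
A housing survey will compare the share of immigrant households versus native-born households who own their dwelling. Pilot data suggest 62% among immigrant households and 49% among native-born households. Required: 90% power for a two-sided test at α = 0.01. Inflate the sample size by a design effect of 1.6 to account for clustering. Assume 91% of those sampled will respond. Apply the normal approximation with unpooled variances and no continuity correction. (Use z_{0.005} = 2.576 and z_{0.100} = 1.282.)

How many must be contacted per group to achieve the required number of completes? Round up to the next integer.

n = (z_{α/2} + z_β)² · [p₁(1−p₁) + p₂(1−p₂)] / (p₁ − p₂)²
  = (2.576 + 1.282)² · (0.62·0.38 + 0.49·0.51) / (0.13)²
  = (3.858)² · (0.2356 + 0.2499) / 0.0169
  = 14.8842 · 0.4855 / 0.0169
  = 427.59
Design effect: 1.6 × 427.59 = 684.14.
Adjust for 91% response: 684.14 / 0.91 = 751.81.
Round up → n = 752 per group.

n = 752 per group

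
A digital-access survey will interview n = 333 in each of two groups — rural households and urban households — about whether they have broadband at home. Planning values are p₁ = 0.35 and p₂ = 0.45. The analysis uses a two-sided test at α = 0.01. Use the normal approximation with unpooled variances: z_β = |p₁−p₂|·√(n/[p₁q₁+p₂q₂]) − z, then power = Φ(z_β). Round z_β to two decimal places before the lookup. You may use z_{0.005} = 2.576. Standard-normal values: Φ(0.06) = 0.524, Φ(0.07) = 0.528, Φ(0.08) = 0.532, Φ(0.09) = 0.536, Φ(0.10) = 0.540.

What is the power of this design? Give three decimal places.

Power ≈ 0.528

z_β = |p₁−p₂|·√(n/[p₁q₁+p₂q₂]) − z_{α/2}
    = 0.10 · √(333/0.4750) − 2.576
    = 0.10 · 26.4774 − 2.576
    = 2.6477 − 2.576 = 0.0717 → 0.07
Power = Φ(0.07) = 0.528.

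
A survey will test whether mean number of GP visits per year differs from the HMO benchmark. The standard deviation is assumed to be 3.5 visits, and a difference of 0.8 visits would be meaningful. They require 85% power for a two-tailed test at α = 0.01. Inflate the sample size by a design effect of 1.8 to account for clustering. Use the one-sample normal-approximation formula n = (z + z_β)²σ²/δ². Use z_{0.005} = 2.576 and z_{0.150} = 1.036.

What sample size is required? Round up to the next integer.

n = 450

n = (z_{α/2} + z_β)² · σ² / δ²
  = (2.576 + 1.036)² · 3.5² / 0.8²
  = 13.0465 · 12.25 / 0.64
  = 249.72
Design effect: 1.8 × 249.72 = 449.49.
Round up → n = 450.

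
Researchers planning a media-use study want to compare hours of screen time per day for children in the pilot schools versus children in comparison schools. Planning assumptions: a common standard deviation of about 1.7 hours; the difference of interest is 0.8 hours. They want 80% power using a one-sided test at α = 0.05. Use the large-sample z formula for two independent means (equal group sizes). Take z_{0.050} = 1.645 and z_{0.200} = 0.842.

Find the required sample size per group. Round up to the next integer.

n = (z_α + z_β)² · (σ₁² + σ₂²) / δ²
  = (1.645 + 0.842)² · (2·1.7² = 5.78) / 0.8²
  = 6.1852 · 5.78 / 0.64
  = 55.86
Round up → n = 56 per group.

n = 56 per group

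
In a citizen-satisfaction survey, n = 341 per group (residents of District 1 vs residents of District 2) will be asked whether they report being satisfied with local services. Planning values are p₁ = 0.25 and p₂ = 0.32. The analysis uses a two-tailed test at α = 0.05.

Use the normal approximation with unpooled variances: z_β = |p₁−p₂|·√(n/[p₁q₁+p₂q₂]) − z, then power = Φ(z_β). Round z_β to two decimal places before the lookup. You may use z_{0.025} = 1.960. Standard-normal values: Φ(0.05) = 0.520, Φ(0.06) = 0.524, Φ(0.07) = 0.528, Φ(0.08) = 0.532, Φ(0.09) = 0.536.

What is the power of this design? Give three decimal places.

z_β = |p₁−p₂|·√(n/[p₁q₁+p₂q₂]) − z_{α/2}
    = 0.07 · √(341/0.4051) − 1.960
    = 0.07 · 29.0132 − 1.960
    = 2.0309 − 1.960 = 0.0709 → 0.07
Power = Φ(0.07) = 0.528.

Power ≈ 0.528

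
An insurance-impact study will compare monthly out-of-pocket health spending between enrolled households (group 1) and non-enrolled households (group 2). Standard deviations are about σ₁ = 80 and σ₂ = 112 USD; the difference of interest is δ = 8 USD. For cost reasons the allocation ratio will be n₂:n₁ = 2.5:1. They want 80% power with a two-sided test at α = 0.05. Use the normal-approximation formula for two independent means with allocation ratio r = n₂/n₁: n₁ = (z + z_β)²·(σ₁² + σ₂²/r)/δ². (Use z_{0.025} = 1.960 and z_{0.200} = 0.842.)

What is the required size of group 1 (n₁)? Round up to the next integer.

n₁ = 1401

n₁ = (z_{α/2} + z_β)² · (σ₁² + σ₂²/r) / δ²
   = (1.960 + 0.842)² · (80² + 112²/2.5) / 8²
   = 7.8512 · (6400 + 5017.6) / 64
   = 7.8512 · 11417.6 / 64
   = 1400.65
Round up → n₁ = 1401; n₂ = r·n₁ = 2.5 × 1401 = 3503.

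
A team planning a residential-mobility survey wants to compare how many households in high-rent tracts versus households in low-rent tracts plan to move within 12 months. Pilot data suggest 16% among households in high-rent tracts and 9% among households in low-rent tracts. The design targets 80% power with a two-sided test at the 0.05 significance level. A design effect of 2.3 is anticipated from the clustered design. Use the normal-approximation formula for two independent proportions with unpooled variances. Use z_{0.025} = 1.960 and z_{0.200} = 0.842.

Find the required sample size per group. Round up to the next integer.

n = 798 per group

n = (z_{α/2} + z_β)² · [p₁(1−p₁) + p₂(1−p₂)] / (p₁ − p₂)²
  = (1.960 + 0.842)² · (0.16·0.84 + 0.09·0.91) / (0.07)²
  = (2.802)² · (0.1344 + 0.0819) / 0.0049
  = 7.8512 · 0.2163 / 0.0049
  = 346.57
Design effect: 2.3 × 346.57 = 797.12.
Round up → n = 798 per group.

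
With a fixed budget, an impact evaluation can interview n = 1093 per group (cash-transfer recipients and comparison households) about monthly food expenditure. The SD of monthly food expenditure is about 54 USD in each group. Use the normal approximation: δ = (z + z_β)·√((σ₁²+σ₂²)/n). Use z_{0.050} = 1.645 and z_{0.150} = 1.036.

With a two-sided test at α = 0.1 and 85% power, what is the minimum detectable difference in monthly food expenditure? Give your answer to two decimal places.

δ = (z_{α/2} + z_β) · √((σ₁²+σ₂²)/n)
  = (1.645 + 1.036) · √(5832/1093)
  = 2.681 · √5.3358
  = 2.681 · 2.3099
  = 6.1929

Minimum detectable difference ≈ 6.19 USD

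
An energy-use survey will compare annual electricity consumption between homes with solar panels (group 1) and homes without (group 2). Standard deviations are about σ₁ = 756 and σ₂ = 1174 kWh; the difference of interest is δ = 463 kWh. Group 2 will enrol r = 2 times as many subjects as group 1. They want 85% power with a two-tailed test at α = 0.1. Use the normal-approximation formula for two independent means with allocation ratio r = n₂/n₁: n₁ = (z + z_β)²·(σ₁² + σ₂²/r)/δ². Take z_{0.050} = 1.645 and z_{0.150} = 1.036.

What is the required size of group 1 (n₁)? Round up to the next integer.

n₁ = (z_{α/2} + z_β)² · (σ₁² + σ₂²/r) / δ²
   = (1.645 + 1.036)² · (756² + 1174²/2) / 463²
   = 7.1878 · (571536 + 689138) / 214369
   = 7.1878 · 1260674 / 214369
   = 42.27
Round up → n₁ = 43; n₂ = r·n₁ = 2 × 43 = 86.

n₁ = 43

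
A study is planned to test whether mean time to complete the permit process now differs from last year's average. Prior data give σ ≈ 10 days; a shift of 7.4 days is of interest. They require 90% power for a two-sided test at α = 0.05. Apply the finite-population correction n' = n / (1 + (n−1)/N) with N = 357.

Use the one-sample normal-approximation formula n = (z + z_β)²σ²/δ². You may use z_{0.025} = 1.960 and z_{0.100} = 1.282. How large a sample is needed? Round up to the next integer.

n = 19

n = (z_{α/2} + z_β)² · σ² / δ²
  = (1.960 + 1.282)² · 10² / 7.4²
  = 10.5106 · 100 / 54.76
  = 19.19
Finite-population correction (N = 357): 19.19 / (1 + (19.19 − 1)/357) = 18.26.
Round up → n = 19.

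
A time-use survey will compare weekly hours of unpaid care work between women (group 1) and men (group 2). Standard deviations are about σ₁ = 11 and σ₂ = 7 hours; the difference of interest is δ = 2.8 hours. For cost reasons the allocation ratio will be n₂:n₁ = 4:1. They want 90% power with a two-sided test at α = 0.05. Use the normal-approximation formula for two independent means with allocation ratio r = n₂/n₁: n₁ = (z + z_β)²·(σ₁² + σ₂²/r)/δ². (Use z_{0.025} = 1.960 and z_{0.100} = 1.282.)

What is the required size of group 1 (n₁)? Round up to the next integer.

n₁ = 179

n₁ = (z_{α/2} + z_β)² · (σ₁² + σ₂²/r) / δ²
   = (1.960 + 1.282)² · (11² + 7²/4) / 2.8²
   = 10.5106 · (121 + 12.25) / 7.84
   = 10.5106 · 133.25 / 7.84
   = 178.64
Round up → n₁ = 179; n₂ = r·n₁ = 4 × 179 = 716.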